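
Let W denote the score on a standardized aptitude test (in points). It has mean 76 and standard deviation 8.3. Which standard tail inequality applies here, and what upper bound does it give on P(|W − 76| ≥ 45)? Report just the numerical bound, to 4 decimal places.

Mean and variance are known, so Chebyshev's inequality applies.
Chebyshev: P(|W − μ| ≥ t) ≤ Var(W)/t².
Var(W) = σ² = 8.3² = 68.89.
Bound = 68.89 / 2025 = 0.0340.

0.0340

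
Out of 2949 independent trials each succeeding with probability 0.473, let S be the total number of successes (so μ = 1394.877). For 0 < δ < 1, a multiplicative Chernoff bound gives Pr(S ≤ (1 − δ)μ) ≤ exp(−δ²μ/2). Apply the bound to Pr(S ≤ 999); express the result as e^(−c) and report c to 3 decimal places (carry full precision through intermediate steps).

56.176

Write 999 = (1 − δ)μ, so δ = 1 − 999/1394.877 = 0.2838078…
Then the exponent is δ²μ/2 = (μ − 999)²/(2μ) = 56.176494.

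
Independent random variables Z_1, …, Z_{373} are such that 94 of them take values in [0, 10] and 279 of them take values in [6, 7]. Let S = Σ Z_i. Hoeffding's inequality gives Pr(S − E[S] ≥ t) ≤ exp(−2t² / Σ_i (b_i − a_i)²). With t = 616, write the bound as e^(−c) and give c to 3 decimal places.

Σ(b_i − a_i)² = 94·10² + 279·1² = 9679.
c = 2t² / 9679 = 2·616² / 9679 = 78.4081.

78.408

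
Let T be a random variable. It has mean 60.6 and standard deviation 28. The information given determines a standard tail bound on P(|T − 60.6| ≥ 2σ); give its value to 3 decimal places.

0.250

Mean and variance are known, so Chebyshev's inequality applies.
Chebyshev: P(|T − μ| ≥ t) ≤ Var(T)/t².
Var(T) = σ² = 28² = 784.
t = 2·28 = 56.
Bound = 784 / 3136 = 0.2500.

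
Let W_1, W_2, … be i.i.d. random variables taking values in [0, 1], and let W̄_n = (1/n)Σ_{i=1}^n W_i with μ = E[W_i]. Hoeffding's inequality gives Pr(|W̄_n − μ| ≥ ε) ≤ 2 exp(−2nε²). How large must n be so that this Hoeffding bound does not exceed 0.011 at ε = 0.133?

148

Require 2·exp(−2nε²) ≤ 0.011, i.e. 2nε² ≥ ln(2/0.011) = 5.203007.
So n ≥ 5.203007 / (2·0.133²) = 147.069.
The smallest integer n is 148.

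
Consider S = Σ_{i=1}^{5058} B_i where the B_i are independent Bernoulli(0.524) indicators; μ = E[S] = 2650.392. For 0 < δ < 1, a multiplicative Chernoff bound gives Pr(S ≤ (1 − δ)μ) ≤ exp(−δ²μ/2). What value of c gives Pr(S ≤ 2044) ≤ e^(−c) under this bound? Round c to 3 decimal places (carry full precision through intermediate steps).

69.369

Write 2044 = (1 − δ)μ, so δ = 1 − 2044/2650.392 = 0.2287933…
Then the exponent is δ²μ/2 = (μ − 2044)²/(2μ) = 69.369221.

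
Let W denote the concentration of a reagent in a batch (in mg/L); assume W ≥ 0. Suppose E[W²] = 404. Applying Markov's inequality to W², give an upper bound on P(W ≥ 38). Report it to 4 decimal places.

0.2798

Since W ≥ 0, the event {W ≥ 38} is the same as {W² ≥ 1444}.
Markov's inequality applied to W² gives P(W² ≥ 1444) ≤ E[W²]/1444 = 404/1444 = 0.2798.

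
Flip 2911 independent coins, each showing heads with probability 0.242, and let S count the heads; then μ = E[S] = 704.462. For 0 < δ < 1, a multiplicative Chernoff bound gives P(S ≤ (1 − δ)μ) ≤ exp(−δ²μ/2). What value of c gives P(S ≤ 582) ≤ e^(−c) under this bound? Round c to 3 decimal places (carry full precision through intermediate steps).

10.644

Write 582 = (1 − δ)μ, so δ = 1 − 582/704.462 = 0.1738376…
Then the exponent is δ²μ/2 = (μ − 582)²/(2μ) = 10.644252.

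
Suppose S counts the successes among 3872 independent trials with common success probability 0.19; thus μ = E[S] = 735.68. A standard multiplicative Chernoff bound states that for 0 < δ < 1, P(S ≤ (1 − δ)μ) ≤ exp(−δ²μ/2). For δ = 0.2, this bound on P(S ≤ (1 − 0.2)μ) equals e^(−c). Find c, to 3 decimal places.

14.714

c = δ²μ/2 = 0.2²·735.68/2 = 14.7136.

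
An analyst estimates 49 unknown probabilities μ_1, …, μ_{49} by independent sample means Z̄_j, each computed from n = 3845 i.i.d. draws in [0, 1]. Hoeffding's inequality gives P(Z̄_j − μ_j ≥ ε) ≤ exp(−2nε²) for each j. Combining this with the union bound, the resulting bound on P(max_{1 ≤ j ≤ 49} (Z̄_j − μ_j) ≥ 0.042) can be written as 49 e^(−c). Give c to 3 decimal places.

13.565

Union bound over the 49 events: P(max_{1 ≤ j ≤ 49} (Z̄_j − μ_j) ≥ 0.042) ≤ 49·exp(−2nε²) = 49 exp(−2·3845·0.042²).
So c = 2·3845·0.042² = 13.5652.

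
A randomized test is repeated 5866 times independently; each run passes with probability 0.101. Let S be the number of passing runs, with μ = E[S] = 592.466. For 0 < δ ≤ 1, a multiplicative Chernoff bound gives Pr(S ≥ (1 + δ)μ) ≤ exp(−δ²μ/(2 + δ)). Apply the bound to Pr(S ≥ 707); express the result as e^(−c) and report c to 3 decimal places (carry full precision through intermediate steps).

10.095

Write 707 = (1 + δ)μ, so δ = 707/592.466 − 1 = 0.1933174…
Then the exponent is δ²μ/(2 + δ) = (707 − μ)² / (μ·(2 + δ)) = 10.094945.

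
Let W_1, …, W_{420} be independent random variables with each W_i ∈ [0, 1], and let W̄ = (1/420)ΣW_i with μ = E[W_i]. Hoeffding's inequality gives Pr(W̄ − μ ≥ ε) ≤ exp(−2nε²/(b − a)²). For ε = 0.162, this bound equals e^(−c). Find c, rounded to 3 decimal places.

22.045

c = 2nε²/(b − a)² = 2·420·0.162² / 1² = 22.0450.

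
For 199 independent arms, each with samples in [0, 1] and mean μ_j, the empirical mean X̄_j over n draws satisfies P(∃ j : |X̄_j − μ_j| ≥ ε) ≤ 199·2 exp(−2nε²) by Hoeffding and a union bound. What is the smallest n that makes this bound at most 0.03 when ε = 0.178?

150

Need 2·199·exp(−2nε²) ≤ 0.03, i.e. exp(−2nε²) ≤ 0.03/398.
So 2nε² ≥ ln(398/0.03) = 9.493010.
Hence n ≥ 9.493010/(2·0.178²) = 149.808.
The smallest integer n is 150.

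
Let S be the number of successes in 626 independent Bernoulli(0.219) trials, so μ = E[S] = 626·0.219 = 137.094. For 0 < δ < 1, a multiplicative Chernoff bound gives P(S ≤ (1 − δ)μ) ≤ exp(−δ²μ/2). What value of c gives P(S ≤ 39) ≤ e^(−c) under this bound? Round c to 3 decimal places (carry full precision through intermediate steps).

Write 39 = (1 − δ)μ, so δ = 1 − 39/137.094 = 0.7155237…
Then the exponent is δ²μ/2 = (μ − 39)²/(2μ) = 35.094289.

35.094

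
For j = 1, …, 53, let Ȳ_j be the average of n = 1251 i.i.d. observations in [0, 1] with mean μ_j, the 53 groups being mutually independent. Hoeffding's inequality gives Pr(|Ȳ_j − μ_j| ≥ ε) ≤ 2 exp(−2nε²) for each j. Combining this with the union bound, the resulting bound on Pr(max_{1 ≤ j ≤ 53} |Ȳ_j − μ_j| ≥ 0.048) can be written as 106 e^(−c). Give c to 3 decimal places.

Union bound over the 53 events: Pr(max_{1 ≤ j ≤ 53} |Ȳ_j − μ_j| ≥ 0.048) ≤ 53·2·exp(−2nε²) = 106 exp(−2·1251·0.048²).
So c = 2·1251·0.048² = 5.7646.

5.765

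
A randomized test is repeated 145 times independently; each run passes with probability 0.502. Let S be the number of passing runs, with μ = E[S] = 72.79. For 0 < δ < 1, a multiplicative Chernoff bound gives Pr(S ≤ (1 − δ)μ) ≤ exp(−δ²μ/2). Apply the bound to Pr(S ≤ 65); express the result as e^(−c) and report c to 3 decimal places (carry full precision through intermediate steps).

Write 65 = (1 − δ)μ, so δ = 1 − 65/72.79 = 0.1070202…
Then the exponent is δ²μ/2 = (μ − 65)²/(2μ) = 0.416844.

0.417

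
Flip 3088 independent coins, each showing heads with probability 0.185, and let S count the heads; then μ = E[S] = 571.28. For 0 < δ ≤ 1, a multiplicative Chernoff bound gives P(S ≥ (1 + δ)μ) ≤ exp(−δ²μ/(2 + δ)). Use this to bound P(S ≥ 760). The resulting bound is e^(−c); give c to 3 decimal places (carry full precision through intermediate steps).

Write 760 = (1 + δ)μ, so δ = 760/571.28 − 1 = 0.3303459…
Then the exponent is δ²μ/(2 + δ) = (760 − μ)² / (μ·(2 + δ)) = 26.752628.

26.753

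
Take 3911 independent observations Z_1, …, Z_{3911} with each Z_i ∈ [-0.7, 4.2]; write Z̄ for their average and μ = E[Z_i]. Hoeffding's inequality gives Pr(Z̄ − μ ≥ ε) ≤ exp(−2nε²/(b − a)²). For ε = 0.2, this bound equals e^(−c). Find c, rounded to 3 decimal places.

c = 2nε²/(b − a)² = 2·3911·0.2² / 4.9² = 13.0312.

13.031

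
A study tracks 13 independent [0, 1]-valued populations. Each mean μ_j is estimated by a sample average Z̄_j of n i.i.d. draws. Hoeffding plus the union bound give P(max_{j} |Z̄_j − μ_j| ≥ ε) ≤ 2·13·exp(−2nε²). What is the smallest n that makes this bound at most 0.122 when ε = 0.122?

181

Need 2·13·exp(−2nε²) ≤ 0.122, i.e. exp(−2nε²) ≤ 0.122/26.
So 2nε² ≥ ln(26/0.122) = 5.361831.
Hence n ≥ 5.361831/(2·0.122²) = 180.121.
The smallest integer n is 181.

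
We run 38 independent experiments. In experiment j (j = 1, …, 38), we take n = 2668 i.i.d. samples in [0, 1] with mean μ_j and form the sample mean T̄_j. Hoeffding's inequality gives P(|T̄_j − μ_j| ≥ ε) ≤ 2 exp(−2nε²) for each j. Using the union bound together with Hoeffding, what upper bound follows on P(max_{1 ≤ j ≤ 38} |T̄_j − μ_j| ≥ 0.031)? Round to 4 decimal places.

Per-experiment Hoeffding bound: 2·exp(−2·2668·0.031²) = 2·exp(−5.12790) = 0.011858.
Union bound over 38 events: 38·0.011858 = 0.45061.

0.4506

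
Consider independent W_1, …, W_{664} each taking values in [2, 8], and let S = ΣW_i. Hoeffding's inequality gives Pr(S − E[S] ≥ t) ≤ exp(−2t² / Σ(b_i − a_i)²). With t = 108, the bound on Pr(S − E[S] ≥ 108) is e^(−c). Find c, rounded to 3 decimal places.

0.976

Σ(b_i − a_i)² = 664·(6)² = 23904.
c = 2t²/23904 = 2·108²/23904 = 0.9759.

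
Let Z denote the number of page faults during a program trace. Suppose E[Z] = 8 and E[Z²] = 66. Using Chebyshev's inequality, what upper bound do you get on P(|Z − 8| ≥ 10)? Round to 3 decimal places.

0.020

Var(Z) = E[Z²] − (E[Z])² = 66 − 64 = 2.
Chebyshev's inequality: P(|Z − μ| ≥ t) ≤ Var(Z)/t² = 2/100 = 0.0200.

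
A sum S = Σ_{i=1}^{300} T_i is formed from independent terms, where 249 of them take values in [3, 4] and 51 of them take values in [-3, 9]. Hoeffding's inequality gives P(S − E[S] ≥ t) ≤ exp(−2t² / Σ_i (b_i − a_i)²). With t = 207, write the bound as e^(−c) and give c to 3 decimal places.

11.286

Σ(b_i − a_i)² = 249·1² + 51·12² = 7593.
c = 2t² / 7593 = 2·207² / 7593 = 11.2864.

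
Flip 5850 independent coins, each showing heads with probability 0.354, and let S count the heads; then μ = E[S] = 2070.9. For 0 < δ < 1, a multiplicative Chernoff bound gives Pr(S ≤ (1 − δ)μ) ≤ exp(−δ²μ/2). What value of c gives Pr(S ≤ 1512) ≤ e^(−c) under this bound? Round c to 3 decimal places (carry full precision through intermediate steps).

75.419

Write 1512 = (1 − δ)μ, so δ = 1 − 1512/2070.9 = 0.2698827…
Then the exponent is δ²μ/2 = (μ − 1512)²/(2μ) = 75.418709.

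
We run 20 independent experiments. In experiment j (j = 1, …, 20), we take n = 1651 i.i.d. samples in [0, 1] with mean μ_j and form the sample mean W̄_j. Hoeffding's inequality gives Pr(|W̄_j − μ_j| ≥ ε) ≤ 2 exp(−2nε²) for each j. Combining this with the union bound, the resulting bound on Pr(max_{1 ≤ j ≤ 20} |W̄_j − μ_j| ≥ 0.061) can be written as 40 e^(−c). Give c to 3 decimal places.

Union bound over the 20 events: Pr(max_{1 ≤ j ≤ 20} |W̄_j − μ_j| ≥ 0.061) ≤ 20·2·exp(−2nε²) = 40 exp(−2·1651·0.061²).
So c = 2·1651·0.061² = 12.2867.

12.287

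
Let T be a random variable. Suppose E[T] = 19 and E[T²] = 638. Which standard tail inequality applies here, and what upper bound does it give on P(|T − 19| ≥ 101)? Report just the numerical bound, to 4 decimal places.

The first two moments determine the variance, so Chebyshev's inequality is the sharpest standard bound available.
Var(T) = E[T²] − (E[T])² = 638 − 361 = 277.
Chebyshev's inequality: P(|T − μ| ≥ t) ≤ Var(T)/t² = 277/10201 = 0.0272.

0.0272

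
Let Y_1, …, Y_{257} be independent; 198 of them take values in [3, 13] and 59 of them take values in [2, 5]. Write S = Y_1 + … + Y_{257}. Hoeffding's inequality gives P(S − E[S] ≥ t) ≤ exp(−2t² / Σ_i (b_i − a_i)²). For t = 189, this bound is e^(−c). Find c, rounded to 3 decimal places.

3.514

Σ(b_i − a_i)² = 198·10² + 59·3² = 20331.
c = 2t² / 20331 = 2·189² / 20331 = 3.5139.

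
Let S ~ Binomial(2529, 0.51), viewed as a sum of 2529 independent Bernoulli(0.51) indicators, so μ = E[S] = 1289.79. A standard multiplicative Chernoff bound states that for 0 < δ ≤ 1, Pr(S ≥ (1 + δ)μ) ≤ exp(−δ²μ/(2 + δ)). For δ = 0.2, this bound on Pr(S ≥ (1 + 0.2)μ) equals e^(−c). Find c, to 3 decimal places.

c = δ²μ/(2 + δ) = 0.2²·1289.79/(2 + 0.2) = 23.4507.

23.451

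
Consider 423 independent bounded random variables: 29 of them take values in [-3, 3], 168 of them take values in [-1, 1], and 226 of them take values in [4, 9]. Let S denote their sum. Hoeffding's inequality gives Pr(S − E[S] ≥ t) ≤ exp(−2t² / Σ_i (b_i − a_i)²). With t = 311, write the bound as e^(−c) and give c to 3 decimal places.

Σ(b_i − a_i)² = 29·6² + 168·2² + 226·5² = 7366.
c = 2t² / 7366 = 2·311² / 7366 = 26.2615.

26.261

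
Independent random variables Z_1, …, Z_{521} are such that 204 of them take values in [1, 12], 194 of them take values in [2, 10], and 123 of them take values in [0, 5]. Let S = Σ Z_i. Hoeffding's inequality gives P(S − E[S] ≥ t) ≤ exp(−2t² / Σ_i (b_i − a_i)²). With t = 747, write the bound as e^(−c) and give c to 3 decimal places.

Σ(b_i − a_i)² = 204·11² + 194·8² + 123·5² = 40175.
c = 2t² / 40175 = 2·747² / 40175 = 27.7789.

27.779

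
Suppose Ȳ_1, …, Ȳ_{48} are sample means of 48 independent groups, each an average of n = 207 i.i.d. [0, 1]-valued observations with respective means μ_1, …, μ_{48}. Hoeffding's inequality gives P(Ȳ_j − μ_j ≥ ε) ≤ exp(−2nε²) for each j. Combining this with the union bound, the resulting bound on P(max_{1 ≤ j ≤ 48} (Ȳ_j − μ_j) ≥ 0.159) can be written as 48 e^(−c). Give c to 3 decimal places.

Union bound over the 48 events: P(max_{1 ≤ j ≤ 48} (Ȳ_j − μ_j) ≥ 0.159) ≤ 48·exp(−2nε²) = 48 exp(−2·207·0.159²).
So c = 2·207·0.159² = 10.4663.

10.466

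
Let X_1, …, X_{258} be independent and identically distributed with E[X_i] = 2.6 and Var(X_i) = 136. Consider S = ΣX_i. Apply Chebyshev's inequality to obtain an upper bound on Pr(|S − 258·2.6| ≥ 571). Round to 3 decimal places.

Var(S) = n·Var(X_i) = 258·136 = 35088.
Chebyshev: Pr(|S − 258·2.6| ≥ 571) ≤ Var(S)/571² = 35088/326041 = 0.1076.

0.108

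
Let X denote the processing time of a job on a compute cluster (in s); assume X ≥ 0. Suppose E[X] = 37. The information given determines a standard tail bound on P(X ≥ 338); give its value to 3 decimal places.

0.109

Only the mean of a non-negative variable is known, so Markov's inequality is the applicable tail bound.
Markov's inequality: for a non-negative random variable, P(X ≥ a) ≤ E[X]/a.
Here E[X] = 37 and a = 338, so the bound is 37/338 = 0.1095.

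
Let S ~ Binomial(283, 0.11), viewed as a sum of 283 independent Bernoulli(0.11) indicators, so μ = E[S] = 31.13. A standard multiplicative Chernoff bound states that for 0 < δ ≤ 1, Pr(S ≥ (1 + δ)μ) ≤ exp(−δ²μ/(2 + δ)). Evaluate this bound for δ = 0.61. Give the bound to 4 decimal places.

0.0118

Exponent = δ²μ/(2 + δ) = 0.61²·31.13/2.61 = 4.4381.
Bound = exp(−4.4381) = 0.01182.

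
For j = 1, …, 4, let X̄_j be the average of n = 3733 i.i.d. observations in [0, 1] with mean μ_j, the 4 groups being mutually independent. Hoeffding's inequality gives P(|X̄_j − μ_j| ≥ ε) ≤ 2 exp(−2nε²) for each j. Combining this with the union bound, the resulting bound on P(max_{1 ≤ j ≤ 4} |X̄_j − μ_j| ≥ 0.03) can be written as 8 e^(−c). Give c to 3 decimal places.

Union bound over the 4 events: P(max_{1 ≤ j ≤ 4} |X̄_j − μ_j| ≥ 0.03) ≤ 4·2·exp(−2nε²) = 8 exp(−2·3733·0.03²).
So c = 2·3733·0.03² = 6.7194.

6.719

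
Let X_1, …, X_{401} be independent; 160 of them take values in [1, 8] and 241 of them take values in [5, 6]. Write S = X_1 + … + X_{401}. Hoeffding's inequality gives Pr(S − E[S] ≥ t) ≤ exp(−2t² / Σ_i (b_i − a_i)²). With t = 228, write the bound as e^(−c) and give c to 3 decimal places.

12.866

Σ(b_i − a_i)² = 160·7² + 241·1² = 8081.
c = 2t² / 8081 = 2·228² / 8081 = 12.8657.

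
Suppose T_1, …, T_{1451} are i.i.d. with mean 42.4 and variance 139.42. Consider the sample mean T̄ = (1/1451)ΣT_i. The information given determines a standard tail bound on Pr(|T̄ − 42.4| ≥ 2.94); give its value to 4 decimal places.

0.0111

With mean and variance of each term known, Chebyshev's inequality bounds the deviation of the sum (or sample mean).
Var(T̄) = Var(T_i)/n = 139.42/1451 = 0.096085.
Chebyshev: Pr(|T̄ − 42.4| ≥ 2.94) ≤ Var(T̄)/(2.94)² = 139.42/(1451·2.94²) = 0.0111.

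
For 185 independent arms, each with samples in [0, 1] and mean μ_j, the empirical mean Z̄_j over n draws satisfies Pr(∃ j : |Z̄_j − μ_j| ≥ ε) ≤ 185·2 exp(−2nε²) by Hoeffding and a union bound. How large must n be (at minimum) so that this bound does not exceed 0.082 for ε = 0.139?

Need 2·185·exp(−2nε²) ≤ 0.082, i.e. exp(−2nε²) ≤ 0.082/370.
So 2nε² ≥ ln(370/0.082) = 8.414539.
Hence n ≥ 8.414539/(2·0.139²) = 217.756.
The smallest integer n is 218.

218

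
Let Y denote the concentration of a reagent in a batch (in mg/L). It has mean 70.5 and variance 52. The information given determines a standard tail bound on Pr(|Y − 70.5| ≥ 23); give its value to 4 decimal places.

0.0983

Mean and variance are known, so Chebyshev's inequality applies.
Chebyshev: Pr(|Y − μ| ≥ t) ≤ Var(Y)/t².
Bound = 52 / 529 = 0.0983.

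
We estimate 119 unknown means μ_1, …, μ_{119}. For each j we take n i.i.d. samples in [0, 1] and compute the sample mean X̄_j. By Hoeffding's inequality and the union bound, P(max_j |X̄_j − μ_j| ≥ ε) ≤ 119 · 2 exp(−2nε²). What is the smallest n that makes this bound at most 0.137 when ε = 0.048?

Need 2·119·exp(−2nε²) ≤ 0.137, i.e. exp(−2nε²) ≤ 0.137/238.
So 2nε² ≥ ln(238/0.137) = 7.460045.
Hence n ≥ 7.460045/(2·0.048²) = 1618.933.
The smallest integer n is 1619.

1619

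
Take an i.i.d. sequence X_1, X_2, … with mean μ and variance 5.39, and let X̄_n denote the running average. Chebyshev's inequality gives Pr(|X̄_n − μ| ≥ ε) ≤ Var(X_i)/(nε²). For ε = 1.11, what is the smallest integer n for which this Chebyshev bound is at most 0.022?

Require 5.39/(n·1.11²) ≤ 0.022, i.e. n ≥ 5.39/(0.022·1.11²) = 198.847.
The smallest integer n is 199.

199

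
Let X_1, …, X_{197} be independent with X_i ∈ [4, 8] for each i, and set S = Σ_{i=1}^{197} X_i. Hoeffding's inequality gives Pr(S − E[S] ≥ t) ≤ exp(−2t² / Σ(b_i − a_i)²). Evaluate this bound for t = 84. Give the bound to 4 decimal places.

Σ(b_i − a_i)² = 197·(4)² = 3152.
Exponent = 2·84²/3152 = 4.4772.
Bound = exp(−4.4772) = 0.01137.

0.0114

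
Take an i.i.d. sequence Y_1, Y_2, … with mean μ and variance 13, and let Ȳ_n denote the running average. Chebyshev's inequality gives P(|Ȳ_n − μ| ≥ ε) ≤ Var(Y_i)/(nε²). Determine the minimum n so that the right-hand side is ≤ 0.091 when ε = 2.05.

34

Require 13/(n·2.05²) ≤ 0.091, i.e. n ≥ 13/(0.091·2.05²) = 33.993.
The smallest integer n is 34.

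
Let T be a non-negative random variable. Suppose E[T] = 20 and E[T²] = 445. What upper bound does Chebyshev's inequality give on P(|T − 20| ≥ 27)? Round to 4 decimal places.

Var(T) = E[T²] − (E[T])² = 445 − 400 = 45.
Chebyshev's inequality: P(|T − μ| ≥ t) ≤ Var(T)/t² = 45/729 = 0.0617.

0.0617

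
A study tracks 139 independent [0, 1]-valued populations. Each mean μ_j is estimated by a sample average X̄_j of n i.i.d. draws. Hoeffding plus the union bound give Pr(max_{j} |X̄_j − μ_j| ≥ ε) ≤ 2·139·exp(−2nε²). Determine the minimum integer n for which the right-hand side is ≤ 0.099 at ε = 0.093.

460

Need 2·139·exp(−2nε²) ≤ 0.099, i.e. exp(−2nε²) ≤ 0.099/278.
So 2nε² ≥ ln(278/0.099) = 7.940257.
Hence n ≥ 7.940257/(2·0.093²) = 459.027.
The smallest integer n is 460.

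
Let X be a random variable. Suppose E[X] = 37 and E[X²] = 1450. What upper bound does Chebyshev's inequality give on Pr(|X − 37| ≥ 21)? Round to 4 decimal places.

Var(X) = E[X²] − (E[X])² = 1450 − 1369 = 81.
Chebyshev's inequality: Pr(|X − μ| ≥ t) ≤ Var(X)/t² = 81/441 = 0.1837.

0.1837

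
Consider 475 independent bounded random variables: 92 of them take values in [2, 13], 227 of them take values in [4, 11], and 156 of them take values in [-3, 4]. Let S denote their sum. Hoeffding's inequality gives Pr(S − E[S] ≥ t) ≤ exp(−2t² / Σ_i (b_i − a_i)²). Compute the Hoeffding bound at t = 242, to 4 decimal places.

0.0199

Σ(b_i − a_i)² = 92·11² + 227·7² + 156·7² = 29899.
Exponent = 2·242² / 29899 = 3.91746.
Bound = exp(−3.91746) = 0.01989.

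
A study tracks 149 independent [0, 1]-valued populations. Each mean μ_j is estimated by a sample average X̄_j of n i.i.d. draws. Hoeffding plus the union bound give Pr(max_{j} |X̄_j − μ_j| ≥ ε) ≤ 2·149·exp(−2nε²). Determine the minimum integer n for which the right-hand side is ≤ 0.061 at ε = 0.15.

Need 2·149·exp(−2nε²) ≤ 0.061, i.e. exp(−2nε²) ≤ 0.061/298.
So 2nε² ≥ ln(298/0.061) = 8.493975.
Hence n ≥ 8.493975/(2·0.15²) = 188.755.
The smallest integer n is 189.

189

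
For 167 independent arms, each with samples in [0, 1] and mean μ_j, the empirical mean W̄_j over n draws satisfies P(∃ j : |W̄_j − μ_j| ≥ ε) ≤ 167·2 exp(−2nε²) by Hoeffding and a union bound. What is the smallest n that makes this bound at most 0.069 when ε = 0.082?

631

Need 2·167·exp(−2nε²) ≤ 0.069, i.e. exp(−2nε²) ≤ 0.069/334.
So 2nε² ≥ ln(334/0.069) = 8.484790.
Hence n ≥ 8.484790/(2·0.082²) = 630.933.
The smallest integer n is 631.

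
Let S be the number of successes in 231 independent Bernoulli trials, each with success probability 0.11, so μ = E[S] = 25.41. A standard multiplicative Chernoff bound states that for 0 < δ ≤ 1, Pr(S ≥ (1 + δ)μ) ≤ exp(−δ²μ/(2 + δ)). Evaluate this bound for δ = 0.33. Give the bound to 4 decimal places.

0.3049

Exponent = δ²μ/(2 + δ) = 0.33²·25.41/2.33 = 1.1876.
Bound = exp(−1.1876) = 0.30495.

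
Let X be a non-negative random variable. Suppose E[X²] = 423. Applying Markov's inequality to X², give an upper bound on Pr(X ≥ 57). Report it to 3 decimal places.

0.130

Since X ≥ 0, the event {X ≥ 57} is the same as {X² ≥ 3249}.
Markov's inequality applied to X² gives Pr(X² ≥ 3249) ≤ E[X²]/3249 = 423/3249 = 0.1302.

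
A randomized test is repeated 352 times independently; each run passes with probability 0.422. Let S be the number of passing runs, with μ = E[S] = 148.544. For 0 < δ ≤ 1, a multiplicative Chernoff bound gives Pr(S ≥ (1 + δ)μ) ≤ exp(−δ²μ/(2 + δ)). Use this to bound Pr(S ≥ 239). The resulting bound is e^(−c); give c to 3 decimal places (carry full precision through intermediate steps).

Write 239 = (1 + δ)μ, so δ = 239/148.544 − 1 = 0.6089509…
Then the exponent is δ²μ/(2 + δ) = (239 − μ)² / (μ·(2 + δ)) = 21.113184.

21.113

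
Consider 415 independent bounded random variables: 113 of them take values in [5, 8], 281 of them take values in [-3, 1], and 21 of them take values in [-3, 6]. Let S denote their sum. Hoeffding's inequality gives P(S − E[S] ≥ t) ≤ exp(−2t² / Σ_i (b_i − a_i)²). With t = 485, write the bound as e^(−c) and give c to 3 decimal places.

Σ(b_i − a_i)² = 113·3² + 281·4² + 21·9² = 7214.
c = 2t² / 7214 = 2·485² / 7214 = 65.2135.

65.213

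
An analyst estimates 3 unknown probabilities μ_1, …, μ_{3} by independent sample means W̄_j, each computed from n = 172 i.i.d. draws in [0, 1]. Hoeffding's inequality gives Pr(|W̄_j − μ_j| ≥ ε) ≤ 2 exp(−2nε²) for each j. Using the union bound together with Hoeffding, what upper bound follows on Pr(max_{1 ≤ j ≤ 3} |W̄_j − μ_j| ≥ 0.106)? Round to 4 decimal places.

0.1258

Per-experiment Hoeffding bound: 2·exp(−2·172·0.106²) = 2·exp(−3.86518) = 0.041918.
Union bound over 3 events: 3·0.041918 = 0.12575.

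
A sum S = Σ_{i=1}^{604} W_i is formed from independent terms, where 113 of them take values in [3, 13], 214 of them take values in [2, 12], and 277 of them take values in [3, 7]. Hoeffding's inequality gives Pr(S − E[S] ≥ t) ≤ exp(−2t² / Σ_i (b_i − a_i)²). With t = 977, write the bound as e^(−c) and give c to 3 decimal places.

51.413

Σ(b_i − a_i)² = 113·10² + 214·10² + 277·4² = 37132.
c = 2t² / 37132 = 2·977² / 37132 = 51.4127.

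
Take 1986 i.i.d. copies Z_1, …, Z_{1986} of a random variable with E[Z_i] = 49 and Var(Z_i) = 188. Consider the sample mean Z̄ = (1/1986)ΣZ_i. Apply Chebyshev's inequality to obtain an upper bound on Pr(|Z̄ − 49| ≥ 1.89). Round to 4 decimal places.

Var(Z̄) = Var(Z_i)/n = 188/1986 = 0.094663.
Chebyshev: Pr(|Z̄ − 49| ≥ 1.89) ≤ Var(Z̄)/(1.89)² = 188/(1986·1.89²) = 0.0265.

0.0265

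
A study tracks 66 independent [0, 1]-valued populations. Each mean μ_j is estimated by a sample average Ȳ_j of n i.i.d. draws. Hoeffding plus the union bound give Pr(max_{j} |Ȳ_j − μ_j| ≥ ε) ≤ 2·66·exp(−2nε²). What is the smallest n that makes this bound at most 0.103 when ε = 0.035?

2921

Need 2·66·exp(−2nε²) ≤ 0.103, i.e. exp(−2nε²) ≤ 0.103/132.
So 2nε² ≥ ln(132/0.103) = 7.155828.
Hence n ≥ 7.155828/(2·0.035²) = 2920.746.
The smallest integer n is 2921.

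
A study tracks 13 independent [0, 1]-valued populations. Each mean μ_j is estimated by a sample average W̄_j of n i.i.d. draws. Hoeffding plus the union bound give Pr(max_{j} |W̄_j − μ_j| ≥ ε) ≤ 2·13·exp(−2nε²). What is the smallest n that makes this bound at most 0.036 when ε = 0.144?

Need 2·13·exp(−2nε²) ≤ 0.036, i.e. exp(−2nε²) ≤ 0.036/26.
So 2nε² ≥ ln(26/0.036) = 6.582333.
Hence n ≥ 6.582333/(2·0.144²) = 158.718.
The smallest integer n is 159.

159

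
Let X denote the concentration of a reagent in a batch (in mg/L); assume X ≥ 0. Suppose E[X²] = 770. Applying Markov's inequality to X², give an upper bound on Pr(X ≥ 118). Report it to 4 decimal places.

0.0553

Since X ≥ 0, the event {X ≥ 118} is the same as {X² ≥ 13924}.
Markov's inequality applied to X² gives Pr(X² ≥ 13924) ≤ E[X²]/13924 = 770/13924 = 0.0553.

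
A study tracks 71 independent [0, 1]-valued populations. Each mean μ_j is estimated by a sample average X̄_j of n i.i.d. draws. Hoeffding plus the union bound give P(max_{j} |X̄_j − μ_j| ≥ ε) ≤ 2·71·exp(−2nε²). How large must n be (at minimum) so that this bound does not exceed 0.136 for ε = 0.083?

505

Need 2·71·exp(−2nε²) ≤ 0.136, i.e. exp(−2nε²) ≤ 0.136/142.
So 2nε² ≥ ln(142/0.136) = 6.950927.
Hence n ≥ 6.950927/(2·0.083²) = 504.495.
The smallest integer n is 505.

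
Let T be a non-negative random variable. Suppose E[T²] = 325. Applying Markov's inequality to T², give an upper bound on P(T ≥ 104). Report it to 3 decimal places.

0.030

Since T ≥ 0, the event {T ≥ 104} is the same as {T² ≥ 10816}.
Markov's inequality applied to T² gives P(T² ≥ 10816) ≤ E[T²]/10816 = 325/10816 = 0.0300.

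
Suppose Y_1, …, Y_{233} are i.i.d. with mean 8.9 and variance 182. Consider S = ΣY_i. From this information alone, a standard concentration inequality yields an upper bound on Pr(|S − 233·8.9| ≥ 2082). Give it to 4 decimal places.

0.0098

With mean and variance of each term known, Chebyshev's inequality bounds the deviation of the sum (or sample mean).
Var(S) = n·Var(Y_i) = 233·182 = 42406.
Chebyshev: Pr(|S − 233·8.9| ≥ 2082) ≤ Var(S)/2082² = 42406/4334724 = 0.0098.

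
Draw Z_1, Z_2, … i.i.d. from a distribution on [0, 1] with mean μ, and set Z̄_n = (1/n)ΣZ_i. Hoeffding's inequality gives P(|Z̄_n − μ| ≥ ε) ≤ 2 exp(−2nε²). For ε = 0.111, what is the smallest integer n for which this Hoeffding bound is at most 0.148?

Require 2·exp(−2nε²) ≤ 0.148, i.e. 2nε² ≥ ln(2/0.148) = 2.603690.
So n ≥ 2.603690 / (2·0.111²) = 105.661.
The smallest integer n is 106.

106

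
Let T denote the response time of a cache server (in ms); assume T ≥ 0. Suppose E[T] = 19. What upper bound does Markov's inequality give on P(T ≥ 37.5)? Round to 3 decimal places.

Markov's inequality: for a non-negative random variable, P(T ≥ a) ≤ E[T]/a.
Here E[T] = 19 and a = 37.5, so the bound is 19/37.5 = 0.5067.

0.507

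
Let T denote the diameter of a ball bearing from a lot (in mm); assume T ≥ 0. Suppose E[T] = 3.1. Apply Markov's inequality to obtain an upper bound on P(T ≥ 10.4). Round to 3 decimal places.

0.298

Markov's inequality: for a non-negative random variable, P(T ≥ a) ≤ E[T]/a.
Here E[T] = 3.1 and a = 10.4, so the bound is 3.1/10.4 = 0.2981.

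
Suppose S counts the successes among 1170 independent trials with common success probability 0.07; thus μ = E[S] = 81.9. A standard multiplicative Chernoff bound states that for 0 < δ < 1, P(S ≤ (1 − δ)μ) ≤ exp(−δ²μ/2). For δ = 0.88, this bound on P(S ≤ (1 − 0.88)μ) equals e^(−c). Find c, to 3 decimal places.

c = δ²μ/2 = 0.88²·81.9/2 = 31.7117.

31.712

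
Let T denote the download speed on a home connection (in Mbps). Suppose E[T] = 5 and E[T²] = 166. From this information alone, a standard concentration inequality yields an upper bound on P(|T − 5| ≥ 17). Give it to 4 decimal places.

0.4879

The first two moments determine the variance, so Chebyshev's inequality is the sharpest standard bound available.
Var(T) = E[T²] − (E[T])² = 166 − 25 = 141.
Chebyshev's inequality: P(|T − μ| ≥ t) ≤ Var(T)/t² = 141/289 = 0.4879.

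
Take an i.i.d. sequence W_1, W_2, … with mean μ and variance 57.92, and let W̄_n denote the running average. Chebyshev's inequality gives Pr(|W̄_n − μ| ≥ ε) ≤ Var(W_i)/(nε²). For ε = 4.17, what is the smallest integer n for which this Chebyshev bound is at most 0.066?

51

Require 57.92/(n·4.17²) ≤ 0.066, i.e. n ≥ 57.92/(0.066·4.17²) = 50.468.
The smallest integer n is 51.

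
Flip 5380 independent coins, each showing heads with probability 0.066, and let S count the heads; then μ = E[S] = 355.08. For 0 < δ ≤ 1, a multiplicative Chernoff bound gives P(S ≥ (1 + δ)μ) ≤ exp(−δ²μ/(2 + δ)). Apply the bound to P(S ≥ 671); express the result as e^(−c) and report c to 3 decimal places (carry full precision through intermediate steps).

97.269

Write 671 = (1 + δ)μ, so δ = 671/355.08 − 1 = 0.889715…
Then the exponent is δ²μ/(2 + δ) = (671 − μ)² / (μ·(2 + δ)) = 97.268679.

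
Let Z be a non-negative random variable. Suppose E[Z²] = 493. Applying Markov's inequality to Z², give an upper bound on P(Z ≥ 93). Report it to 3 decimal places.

0.057

Since Z ≥ 0, the event {Z ≥ 93} is the same as {Z² ≥ 8649}.
Markov's inequality applied to Z² gives P(Z² ≥ 8649) ≤ E[Z²]/8649 = 493/8649 = 0.0570.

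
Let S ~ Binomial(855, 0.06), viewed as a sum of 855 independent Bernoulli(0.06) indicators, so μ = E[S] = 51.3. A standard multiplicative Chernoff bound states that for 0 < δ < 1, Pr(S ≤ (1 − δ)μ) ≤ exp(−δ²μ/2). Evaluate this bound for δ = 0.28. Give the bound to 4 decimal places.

Exponent = δ²μ/2 = 0.28²·51.3/2 = 2.0110.
Bound = exp(−2.0110) = 0.13386.

0.1339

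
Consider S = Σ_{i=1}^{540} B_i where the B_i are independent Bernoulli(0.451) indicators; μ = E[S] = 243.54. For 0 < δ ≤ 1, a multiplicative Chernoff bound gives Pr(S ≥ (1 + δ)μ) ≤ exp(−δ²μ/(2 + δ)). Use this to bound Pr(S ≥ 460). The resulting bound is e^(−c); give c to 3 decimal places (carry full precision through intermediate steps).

66.599

Write 460 = (1 + δ)μ, so δ = 460/243.54 − 1 = 0.8888068…
Then the exponent is δ²μ/(2 + δ) = (460 − μ)² / (μ·(2 + δ)) = 66.598817.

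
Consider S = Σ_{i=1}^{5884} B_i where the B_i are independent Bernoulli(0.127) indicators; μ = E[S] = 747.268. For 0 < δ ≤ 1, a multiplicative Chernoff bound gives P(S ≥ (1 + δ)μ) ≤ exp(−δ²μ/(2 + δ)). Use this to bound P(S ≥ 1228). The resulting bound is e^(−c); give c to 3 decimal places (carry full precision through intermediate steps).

116.998

Write 1228 = (1 + δ)μ, so δ = 1228/747.268 − 1 = 0.6433194…
Then the exponent is δ²μ/(2 + δ) = (1228 − μ)² / (μ·(2 + δ)) = 116.998431.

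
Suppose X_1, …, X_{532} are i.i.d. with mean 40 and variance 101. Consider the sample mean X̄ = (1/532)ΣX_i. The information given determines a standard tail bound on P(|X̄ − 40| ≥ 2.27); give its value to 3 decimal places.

With mean and variance of each term known, Chebyshev's inequality bounds the deviation of the sum (or sample mean).
Var(X̄) = Var(X_i)/n = 101/532 = 0.18985.
Chebyshev: P(|X̄ − 40| ≥ 2.27) ≤ Var(X̄)/(2.27)² = 101/(532·2.27²) = 0.0368.

0.037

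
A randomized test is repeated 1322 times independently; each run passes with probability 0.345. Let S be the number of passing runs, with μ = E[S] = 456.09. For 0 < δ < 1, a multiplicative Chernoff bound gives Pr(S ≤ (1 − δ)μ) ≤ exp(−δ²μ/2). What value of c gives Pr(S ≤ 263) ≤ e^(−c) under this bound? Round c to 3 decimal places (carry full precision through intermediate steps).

Write 263 = (1 − δ)μ, so δ = 1 − 263/456.09 = 0.4233594…
Then the exponent is δ²μ/2 = (μ − 263)²/(2μ) = 40.873236.

40.873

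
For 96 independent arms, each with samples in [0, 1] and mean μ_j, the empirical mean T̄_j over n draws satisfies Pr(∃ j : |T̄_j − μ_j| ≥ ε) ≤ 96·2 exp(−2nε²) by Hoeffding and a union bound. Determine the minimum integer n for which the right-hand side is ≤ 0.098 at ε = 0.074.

693

Need 2·96·exp(−2nε²) ≤ 0.098, i.e. exp(−2nε²) ≤ 0.098/192.
So 2nε² ≥ ln(192/0.098) = 7.580283.
Hence n ≥ 7.580283/(2·0.074²) = 692.137.
The smallest integer n is 693.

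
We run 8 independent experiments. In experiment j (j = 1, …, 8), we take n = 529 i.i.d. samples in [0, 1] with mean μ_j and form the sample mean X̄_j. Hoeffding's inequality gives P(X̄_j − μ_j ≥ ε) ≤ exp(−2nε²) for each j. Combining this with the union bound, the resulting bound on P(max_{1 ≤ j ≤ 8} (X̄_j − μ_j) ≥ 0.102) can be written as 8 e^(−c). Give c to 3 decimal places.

11.007

Union bound over the 8 events: P(max_{1 ≤ j ≤ 8} (X̄_j − μ_j) ≥ 0.102) ≤ 8·exp(−2nε²) = 8 exp(−2·529·0.102²).
So c = 2·529·0.102² = 11.0074.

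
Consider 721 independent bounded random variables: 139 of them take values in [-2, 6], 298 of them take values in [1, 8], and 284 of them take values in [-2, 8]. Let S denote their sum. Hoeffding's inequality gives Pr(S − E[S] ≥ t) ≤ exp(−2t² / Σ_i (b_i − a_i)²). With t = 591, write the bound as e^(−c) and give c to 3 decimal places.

Σ(b_i − a_i)² = 139·8² + 298·7² + 284·10² = 51898.
c = 2t² / 51898 = 2·591² / 51898 = 13.4603.

13.460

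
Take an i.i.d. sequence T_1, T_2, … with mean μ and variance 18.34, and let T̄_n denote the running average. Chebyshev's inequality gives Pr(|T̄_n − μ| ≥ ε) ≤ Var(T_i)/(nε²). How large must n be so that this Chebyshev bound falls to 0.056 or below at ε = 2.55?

Require 18.34/(n·2.55²) ≤ 0.056, i.e. n ≥ 18.34/(0.056·2.55²) = 50.365.
The smallest integer n is 51.

51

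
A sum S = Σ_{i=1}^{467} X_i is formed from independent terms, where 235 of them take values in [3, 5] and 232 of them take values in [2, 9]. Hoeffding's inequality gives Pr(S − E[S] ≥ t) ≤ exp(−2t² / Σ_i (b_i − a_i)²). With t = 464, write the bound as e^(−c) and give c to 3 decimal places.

Σ(b_i − a_i)² = 235·2² + 232·7² = 12308.
c = 2t² / 12308 = 2·464² / 12308 = 34.9847.

34.985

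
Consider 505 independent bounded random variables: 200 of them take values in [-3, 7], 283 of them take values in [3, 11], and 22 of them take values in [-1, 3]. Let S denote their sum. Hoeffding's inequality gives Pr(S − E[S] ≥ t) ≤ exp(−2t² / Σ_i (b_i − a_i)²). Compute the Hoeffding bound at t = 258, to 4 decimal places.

0.0314

Σ(b_i − a_i)² = 200·10² + 283·8² + 22·4² = 38464.
Exponent = 2·258² / 38464 = 3.46111.
Bound = exp(−3.46111) = 0.03140.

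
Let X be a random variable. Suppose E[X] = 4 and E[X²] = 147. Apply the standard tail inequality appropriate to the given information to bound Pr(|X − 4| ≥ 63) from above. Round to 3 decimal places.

0.033

The first two moments determine the variance, so Chebyshev's inequality is the sharpest standard bound available.
Var(X) = E[X²] − (E[X])² = 147 − 16 = 131.
Chebyshev's inequality: Pr(|X − μ| ≥ t) ≤ Var(X)/t² = 131/3969 = 0.0330.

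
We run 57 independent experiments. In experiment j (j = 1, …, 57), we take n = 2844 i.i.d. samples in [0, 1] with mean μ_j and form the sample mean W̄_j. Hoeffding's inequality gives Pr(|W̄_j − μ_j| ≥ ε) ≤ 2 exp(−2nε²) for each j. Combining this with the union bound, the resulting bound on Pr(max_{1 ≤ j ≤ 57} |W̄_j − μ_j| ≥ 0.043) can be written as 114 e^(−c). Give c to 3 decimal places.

Union bound over the 57 events: Pr(max_{1 ≤ j ≤ 57} |W̄_j − μ_j| ≥ 0.043) ≤ 57·2·exp(−2nε²) = 114 exp(−2·2844·0.043²).
So c = 2·2844·0.043² = 10.5171.

10.517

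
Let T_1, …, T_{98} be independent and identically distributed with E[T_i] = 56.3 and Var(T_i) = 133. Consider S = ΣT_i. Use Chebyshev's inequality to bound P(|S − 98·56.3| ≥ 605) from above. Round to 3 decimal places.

0.036

Var(S) = n·Var(T_i) = 98·133 = 13034.
Chebyshev: P(|S − 98·56.3| ≥ 605) ≤ Var(S)/605² = 13034/366025 = 0.0356.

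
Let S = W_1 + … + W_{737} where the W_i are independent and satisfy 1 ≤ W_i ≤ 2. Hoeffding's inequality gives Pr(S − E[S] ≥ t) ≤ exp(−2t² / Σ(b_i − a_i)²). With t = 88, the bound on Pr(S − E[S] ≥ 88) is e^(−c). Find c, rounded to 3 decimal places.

Σ(b_i − a_i)² = 737·(1)² = 737.
c = 2t²/737 = 2·88²/737 = 21.0149.

21.015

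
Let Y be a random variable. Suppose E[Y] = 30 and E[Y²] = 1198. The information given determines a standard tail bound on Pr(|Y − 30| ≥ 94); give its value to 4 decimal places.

0.0337

The first two moments determine the variance, so Chebyshev's inequality is the sharpest standard bound available.
Var(Y) = E[Y²] − (E[Y])² = 1198 − 900 = 298.
Chebyshev's inequality: Pr(|Y − μ| ≥ t) ≤ Var(Y)/t² = 298/8836 = 0.0337.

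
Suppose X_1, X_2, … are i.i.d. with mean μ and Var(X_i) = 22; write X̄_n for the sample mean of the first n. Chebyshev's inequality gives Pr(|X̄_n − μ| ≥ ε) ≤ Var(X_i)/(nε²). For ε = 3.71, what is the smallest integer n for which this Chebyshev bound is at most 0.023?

Require 22/(n·3.71²) ≤ 0.023, i.e. n ≥ 22/(0.023·3.71²) = 69.494.
The smallest integer n is 70.

70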